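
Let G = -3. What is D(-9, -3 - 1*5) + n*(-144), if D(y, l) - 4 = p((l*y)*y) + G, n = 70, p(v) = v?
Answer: -10727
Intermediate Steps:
D(y, l) = 1 + l*y² (D(y, l) = 4 + ((l*y)*y - 3) = 4 + (l*y² - 3) = 4 + (-3 + l*y²) = 1 + l*y²)
D(-9, -3 - 1*5) + n*(-144) = (1 + (-3 - 1*5)*(-9)²) + 70*(-144) = (1 + (-3 - 5)*81) - 10080 = (1 - 8*81) - 10080 = (1 - 648) - 10080 = -647 - 10080 = -10727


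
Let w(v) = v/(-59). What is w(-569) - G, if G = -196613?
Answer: 11600736/59 ≈ 1.9662e+5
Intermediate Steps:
w(v) = -v/59 (w(v) = v*(-1/59) = -v/59)
w(-569) - G = -1/59*(-569) - 1*(-196613) = 569/59 + 196613 = 11600736/59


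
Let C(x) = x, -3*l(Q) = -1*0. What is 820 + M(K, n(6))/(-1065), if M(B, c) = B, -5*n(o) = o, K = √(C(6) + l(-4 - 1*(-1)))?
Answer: 820 - √6/1065 ≈ 820.00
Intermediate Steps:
l(Q) = 0 (l(Q) = -(-1)*0/3 = -⅓*0 = 0)
K = √6 (K = √(6 + 0) = √6 ≈ 2.4495)
n(o) = -o/5
820 + M(K, n(6))/(-1065) = 820 + √6/(-1065) = 820 + √6*(-1/1065) = 820 - √6/1065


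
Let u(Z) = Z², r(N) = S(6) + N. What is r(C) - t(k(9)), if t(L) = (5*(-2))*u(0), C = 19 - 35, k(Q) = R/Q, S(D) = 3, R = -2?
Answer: -13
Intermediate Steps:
k(Q) = -2/Q
C = -16
r(N) = 3 + N
t(L) = 0 (t(L) = (5*(-2))*0² = -10*0 = 0)
r(C) - t(k(9)) = (3 - 16) - 1*0 = -13 + 0 = -13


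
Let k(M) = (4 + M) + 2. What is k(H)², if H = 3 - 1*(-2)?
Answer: 121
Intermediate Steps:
H = 5 (H = 3 + 2 = 5)
k(M) = 6 + M
k(H)² = (6 + 5)² = 11² = 121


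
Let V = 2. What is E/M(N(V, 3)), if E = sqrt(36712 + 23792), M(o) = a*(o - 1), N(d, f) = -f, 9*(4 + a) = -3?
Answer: 3*sqrt(15126)/26 ≈ 14.191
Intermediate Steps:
a = -13/3 (a = -4 + (1/9)*(-3) = -4 - 1/3 = -13/3 ≈ -4.3333)
M(o) = 13/3 - 13*o/3 (M(o) = -13*(o - 1)/3 = -13*(-1 + o)/3 = 13/3 - 13*o/3)
E = 2*sqrt(15126) (E = sqrt(60504) = 2*sqrt(15126) ≈ 245.98)
E/M(N(V, 3)) = (2*sqrt(15126))/(13/3 - (-13)*3/3) = (2*sqrt(15126))/(13/3 - 13/3*(-3)) = (2*sqrt(15126))/(13/3 + 13) = (2*sqrt(15126))/(52/3) = (2*sqrt(15126))*(3/52) = 3*sqrt(15126)/26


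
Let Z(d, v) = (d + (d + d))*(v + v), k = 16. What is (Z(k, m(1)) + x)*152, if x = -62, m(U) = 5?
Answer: 63536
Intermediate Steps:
Z(d, v) = 6*d*v (Z(d, v) = (d + 2*d)*(2*v) = (3*d)*(2*v) = 6*d*v)
(Z(k, m(1)) + x)*152 = (6*16*5 - 62)*152 = (480 - 62)*152 = 418*152 = 63536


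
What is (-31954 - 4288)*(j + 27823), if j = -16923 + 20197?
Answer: -1127017474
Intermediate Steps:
j = 3274
(-31954 - 4288)*(j + 27823) = (-31954 - 4288)*(3274 + 27823) = -36242*31097 = -1127017474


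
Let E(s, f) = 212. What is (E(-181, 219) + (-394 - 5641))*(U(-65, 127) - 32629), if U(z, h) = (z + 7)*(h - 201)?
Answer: 165006351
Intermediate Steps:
U(z, h) = (-201 + h)*(7 + z) (U(z, h) = (7 + z)*(-201 + h) = (-201 + h)*(7 + z))
(E(-181, 219) + (-394 - 5641))*(U(-65, 127) - 32629) = (212 + (-394 - 5641))*((-1407 - 201*(-65) + 7*127 + 127*(-65)) - 32629) = (212 - 6035)*((-1407 + 13065 + 889 - 8255) - 32629) = -5823*(4292 - 32629) = -5823*(-28337) = 165006351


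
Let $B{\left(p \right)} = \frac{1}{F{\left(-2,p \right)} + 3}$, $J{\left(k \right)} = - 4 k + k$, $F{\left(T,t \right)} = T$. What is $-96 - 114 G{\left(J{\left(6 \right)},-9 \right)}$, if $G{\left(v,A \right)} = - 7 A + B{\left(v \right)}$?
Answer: $-7392$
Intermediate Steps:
$J{\left(k \right)} = - 3 k$
$B{\left(p \right)} = 1$ ($B{\left(p \right)} = \frac{1}{-2 + 3} = 1^{-1} = 1$)
$G{\left(v,A \right)} = 1 - 7 A$ ($G{\left(v,A \right)} = - 7 A + 1 = 1 - 7 A$)
$-96 - 114 G{\left(J{\left(6 \right)},-9 \right)} = -96 - 114 \left(1 - -63\right) = -96 - 114 \left(1 + 63\right) = -96 - 7296 = -7392$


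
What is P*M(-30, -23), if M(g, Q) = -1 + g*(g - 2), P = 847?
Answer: 812273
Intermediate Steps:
M(g, Q) = -1 + g*(-2 + g)
P*M(-30, -23) = 847*(-1 + (-30)² - 2*(-30)) = 847*(-1 + 900 + 60) = 847*959 = 812273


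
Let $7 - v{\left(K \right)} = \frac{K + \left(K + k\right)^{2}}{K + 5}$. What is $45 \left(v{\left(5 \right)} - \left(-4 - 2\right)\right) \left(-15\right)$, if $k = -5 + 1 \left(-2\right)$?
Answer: $- \frac{16335}{2} \approx -8167.5$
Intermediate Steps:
$k = -7$ ($k = -5 - 2 = -7$)
$v{\left(K \right)} = 7 - \frac{K + \left(-7 + K\right)^{2}}{5 + K}$ ($v{\left(K \right)} = 7 - \frac{K + \left(K - 7\right)^{2}}{K + 5} = 7 - \frac{K + \left(-7 + K\right)^{2}}{5 + K}$)
$45 \left(v{\left(5 \right)} - \left(-4 - 2\right)\right) \left(-15\right) = 45 \left(\frac{-14 - 5^{2} + 20 \cdot 5}{5 + 5} - \left(-4 - 2\right)\right) \left(-15\right) = 45 \left(\frac{-14 - 25 + 100}{10} - \left(-4 - 2\right)\right) \left(-15\right) = 45 \left(\frac{-14 - 25 + 100}{10} - -6\right) \left(-15\right) = 45 \left(\frac{1}{10} \cdot 61 + 6\right) \left(-15\right) = 45 \left(\frac{61}{10} + 6\right) \left(-15\right) = 45 \cdot \frac{121}{10} \left(-15\right) = \frac{1089}{2} \left(-15\right) = - \frac{16335}{2}$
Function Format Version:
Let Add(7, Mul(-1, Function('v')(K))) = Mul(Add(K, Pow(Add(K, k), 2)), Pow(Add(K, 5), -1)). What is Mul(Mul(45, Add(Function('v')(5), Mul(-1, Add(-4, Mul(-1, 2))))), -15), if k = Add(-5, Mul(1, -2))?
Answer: Rational(-16335, 2) ≈ -8167.5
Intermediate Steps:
k = -7 (k = Add(-5, -2) = -7)
Function('v')(K) = Add(7, Mul(-1, Pow(Add(5, K), -1), Add(K, Pow(Add(-7, K), 2)))) (Function('v')(K) = Add(7, Mul(-1, Mul(Add(K, Pow(Add(K, -7), 2)), Pow(Add(K, 5), -1)))) = Add(7, Mul(-1, Mul(Add(K, Pow(Add(-7, K), 2)), Pow(Add(5, K), -1)))) = Add(7, Mul(-1, Mul(Pow(Add(5, K), -1), Add(K, Pow(Add(-7, K), 2))))) = Add(7, Mul(-1, Pow(Add(5, K), -1), Add(K, Pow(Add(-7, K), 2)))))
Mul(Mul(45, Add(Function('v')(5), Mul(-1, Add(-4, Mul(-1, 2))))), -15) = Mul(Mul(45, Add(Mul(Pow(Add(5, 5), -1), Add(-14, Mul(-1, Pow(5, 2)), Mul(20, 5))), Mul(-1, Add(-4, Mul(-1, 2))))), -15) = Mul(Mul(45, Add(Mul(Pow(10, -1), Add(-14, Mul(-1, 25), 100)), Mul(-1, Add(-4, -2)))), -15) = Mul(Mul(45, Add(Mul(Rational(1, 10), Add(-14, -25, 100)), Mul(-1, -6))), -15) = Mul(Mul(45, Add(Mul(Rational(1, 10), 61), 6)), -15) = Mul(Mul(45, Add(Rational(61, 10), 6)), -15) = Mul(Mul(45, Rational(121, 10)), -15) = Mul(Rational(1089, 2), -15) = Rational(-16335, 2)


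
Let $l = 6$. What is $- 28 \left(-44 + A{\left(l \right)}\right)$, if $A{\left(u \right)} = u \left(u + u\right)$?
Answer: $-784$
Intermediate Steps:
$A{\left(u \right)} = 2 u^{2}$ ($A{\left(u \right)} = u 2 u = 2 u^{2}$)
$- 28 \left(-44 + A{\left(l \right)}\right) = - 28 \left(-44 + 2 \cdot 6^{2}\right) = - 28 \left(-44 + 2 \cdot 36\right) = - 28 \left(-44 + 72\right) = \left(-28\right) 28 = -784$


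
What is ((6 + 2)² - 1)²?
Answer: 3969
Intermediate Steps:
((6 + 2)² - 1)² = (8² - 1)² = (64 - 1)² = 63² = 3969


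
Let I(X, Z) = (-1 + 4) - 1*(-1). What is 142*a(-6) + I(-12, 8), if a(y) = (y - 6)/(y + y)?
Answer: 146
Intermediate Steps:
I(X, Z) = 4 (I(X, Z) = 3 + 1 = 4)
a(y) = (-6 + y)/(2*y) (a(y) = (-6 + y)/((2*y)) = (-6 + y)*(1/(2*y)) = (-6 + y)/(2*y))
142*a(-6) + I(-12, 8) = 142*((½)*(-6 - 6)/(-6)) + 4 = 142*((½)*(-⅙)*(-12)) + 4 = 142*1 + 4 = 142 + 4 = 146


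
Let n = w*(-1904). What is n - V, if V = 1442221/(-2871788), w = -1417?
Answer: 7747993569005/2871788 ≈ 2.6980e+6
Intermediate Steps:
V = -1442221/2871788 (V = 1442221*(-1/2871788) = -1442221/2871788 ≈ -0.50220)
n = 2697968 (n = -1417*(-1904) = 2697968)
n - V = 2697968 - 1*(-1442221/2871788) = 2697968 + 1442221/2871788 = 7747993569005/2871788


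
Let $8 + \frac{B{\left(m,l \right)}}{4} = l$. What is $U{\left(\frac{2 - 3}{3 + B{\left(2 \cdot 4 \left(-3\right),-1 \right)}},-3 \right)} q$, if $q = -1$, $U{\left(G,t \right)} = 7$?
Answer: $-7$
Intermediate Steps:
$B{\left(m,l \right)} = -32 + 4 l$
$U{\left(\frac{2 - 3}{3 + B{\left(2 \cdot 4 \left(-3\right),-1 \right)}},-3 \right)} q = 7 \left(-1\right) = -7$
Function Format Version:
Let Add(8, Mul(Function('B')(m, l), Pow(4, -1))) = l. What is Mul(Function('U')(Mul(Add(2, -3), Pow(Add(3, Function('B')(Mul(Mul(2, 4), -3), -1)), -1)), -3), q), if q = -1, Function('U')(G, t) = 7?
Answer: -7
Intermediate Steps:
Function('B')(m, l) = Add(-32, Mul(4, l))
Mul(Function('U')(Mul(Add(2, -3), Pow(Add(3, Function('B')(Mul(Mul(2, 4), -3), -1)), -1)), -3), q) = Mul(7, -1) = -7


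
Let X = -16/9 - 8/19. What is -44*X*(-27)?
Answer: -49632/19 ≈ -2612.2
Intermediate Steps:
X = -376/171 (X = -16*⅑ - 8*1/19 = -16/9 - 8/19 = -376/171 ≈ -2.1988)
-44*X*(-27) = -44*(-376/171)*(-27) = (16544/171)*(-27) = -49632/19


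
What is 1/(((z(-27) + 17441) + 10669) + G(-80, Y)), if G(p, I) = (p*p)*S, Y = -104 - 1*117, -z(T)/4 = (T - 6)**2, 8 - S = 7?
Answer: 1/30154 ≈ 3.3163e-5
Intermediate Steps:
S = 1 (S = 8 - 1*7 = 8 - 7 = 1)
z(T) = -4*(-6 + T)**2 (z(T) = -4*(T - 6)**2 = -4*(-6 + T)**2)
Y = -221 (Y = -104 - 117 = -221)
G(p, I) = p**2 (G(p, I) = (p*p)*1 = p**2*1 = p**2)
1/(((z(-27) + 17441) + 10669) + G(-80, Y)) = 1/(((-4*(-6 - 27)**2 + 17441) + 10669) + (-80)**2) = 1/(((-4*(-33)**2 + 17441) + 10669) + 6400) = 1/(((-4*1089 + 17441) + 10669) + 6400) = 1/(((-4356 + 17441) + 10669) + 6400) = 1/((13085 + 10669) + 6400) = 1/(23754 + 6400) = 1/30154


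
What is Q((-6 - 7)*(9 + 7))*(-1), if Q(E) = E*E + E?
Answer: -43056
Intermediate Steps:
Q(E) = E + E² (Q(E) = E² + E = E + E²)
Q((-6 - 7)*(9 + 7))*(-1) = (((-6 - 7)*(9 + 7))*(1 + (-6 - 7)*(9 + 7)))*(-1) = ((-13*16)*(1 - 13*16))*(-1) = -208*(1 - 208)*(-1) = -208*(-207)*(-1) = 43056*(-1) = -43056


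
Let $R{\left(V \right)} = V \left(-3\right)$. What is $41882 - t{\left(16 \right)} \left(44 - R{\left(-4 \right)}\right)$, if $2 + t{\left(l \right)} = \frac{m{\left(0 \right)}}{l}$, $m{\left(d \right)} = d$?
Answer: $41946$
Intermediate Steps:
$R{\left(V \right)} = - 3 V$
$t{\left(l \right)} = -2$ ($t{\left(l \right)} = -2 + \frac{0}{l} = -2 + 0 = -2$)
$41882 - t{\left(16 \right)} \left(44 - R{\left(-4 \right)}\right) = 41882 - - 2 \left(44 - \left(-3\right) \left(-4\right)\right) = 41882 - - 2 \left(44 - 12\right) = 41882 - \left(-2\right) 32 = 41882 - -64 = 41882 + 64 = 41946$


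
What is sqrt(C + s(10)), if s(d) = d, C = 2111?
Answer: sqrt(2121) ≈ 46.054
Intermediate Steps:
sqrt(C + s(10)) = sqrt(2111 + 10) = sqrt(2121)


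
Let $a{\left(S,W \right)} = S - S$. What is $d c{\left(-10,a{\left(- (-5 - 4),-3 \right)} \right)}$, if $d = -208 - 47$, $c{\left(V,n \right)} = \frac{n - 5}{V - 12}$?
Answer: $- \frac{1275}{22} \approx -57.955$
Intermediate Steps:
$a{\left(S,W \right)} = 0$
$c{\left(V,n \right)} = \frac{-5 + n}{-12 + V}$
$d = -255$ ($d = -208 - 47 = -255$)
$d c{\left(-10,a{\left(- (-5 - 4),-3 \right)} \right)} = - 255 \frac{-5 + 0}{-12 - 10} = - 255 \frac{1}{-22} \left(-5\right) = - 255 \left(\left(- \frac{1}{22}\right) \left(-5\right)\right) = \left(-255\right) \frac{5}{22} = - \frac{1275}{22}$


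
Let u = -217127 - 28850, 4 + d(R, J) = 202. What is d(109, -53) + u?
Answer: -245779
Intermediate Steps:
d(R, J) = 198 (d(R, J) = -4 + 202 = 198)
u = -245977
d(109, -53) + u = 198 - 245977 = -245779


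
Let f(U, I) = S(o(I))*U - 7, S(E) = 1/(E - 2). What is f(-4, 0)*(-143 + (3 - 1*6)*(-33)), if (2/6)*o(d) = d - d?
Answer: 220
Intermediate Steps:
o(d) = 0 (o(d) = 3*(d - d) = 3*0 = 0)
S(E) = 1/(-2 + E)
f(U, I) = -7 - U/2 (f(U, I) = U/(-2 + 0) - 7 = U/(-2) - 7 = -U/2 - 7 = -7 - U/2)
f(-4, 0)*(-143 + (3 - 1*6)*(-33)) = (-7 - ½*(-4))*(-143 + (3 - 1*6)*(-33)) = (-7 + 2)*(-143 + (3 - 6)*(-33)) = -5*(-143 - 3*(-33)) = -5*(-143 + 99) = -5*(-44) = 220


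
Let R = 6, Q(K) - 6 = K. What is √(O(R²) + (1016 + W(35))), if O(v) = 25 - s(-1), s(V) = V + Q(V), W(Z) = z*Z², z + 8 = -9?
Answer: 2*I*√4947 ≈ 140.67*I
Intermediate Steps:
z = -17 (z = -8 - 9 = -17)
Q(K) = 6 + K
W(Z) = -17*Z²
s(V) = 6 + 2*V (s(V) = V + (6 + V) = 6 + 2*V)
O(v) = 21 (O(v) = 25 - (6 + 2*(-1)) = 25 - (6 - 2) = 25 - 1*4 = 25 - 4 = 21)
√(O(R²) + (1016 + W(35))) = √(21 + (1016 - 17*35²)) = √(21 + (1016 - 17*1225)) = √(21 + (1016 - 20825)) = √(21 - 19809) = √(-19788) = 2*I*√4947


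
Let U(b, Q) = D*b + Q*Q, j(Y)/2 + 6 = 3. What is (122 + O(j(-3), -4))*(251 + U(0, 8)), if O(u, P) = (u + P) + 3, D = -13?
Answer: 36225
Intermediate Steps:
j(Y) = -6 (j(Y) = -12 + 2*3 = -12 + 6 = -6)
O(u, P) = 3 + P + u (O(u, P) = (P + u) + 3 = 3 + P + u)
U(b, Q) = Q² - 13*b (U(b, Q) = -13*b + Q*Q = -13*b + Q² = Q² - 13*b)
(122 + O(j(-3), -4))*(251 + U(0, 8)) = (122 + (3 - 4 - 6))*(251 + (8² - 13*0)) = (122 - 7)*(251 + (64 + 0)) = 115*(251 + 64) = 115*315 = 36225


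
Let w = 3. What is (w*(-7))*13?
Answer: -273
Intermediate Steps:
(w*(-7))*13 = (3*(-7))*13 = -21*13 = -273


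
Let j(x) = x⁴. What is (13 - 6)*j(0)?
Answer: 0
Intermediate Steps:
(13 - 6)*j(0) = (13 - 6)*0⁴ = 7*0 = 0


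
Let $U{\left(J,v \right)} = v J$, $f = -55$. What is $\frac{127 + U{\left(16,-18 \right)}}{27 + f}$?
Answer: $\frac{23}{4} \approx 5.75$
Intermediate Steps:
$U{\left(J,v \right)} = J v$
$\frac{127 + U{\left(16,-18 \right)}}{27 + f} = \frac{127 + 16 \left(-18\right)}{27 - 55} = \frac{127 - 288}{-28} = \left(-161\right) \left(- \frac{1}{28}\right) = \frac{23}{4}$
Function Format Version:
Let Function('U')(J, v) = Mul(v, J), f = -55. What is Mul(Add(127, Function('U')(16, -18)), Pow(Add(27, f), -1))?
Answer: Rational(23, 4) ≈ 5.7500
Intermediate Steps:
Function('U')(J, v) = Mul(J, v)
Mul(Add(127, Function('U')(16, -18)), Pow(Add(27, f), -1)) = Mul(Add(127, Mul(16, -18)), Pow(Add(27, -55), -1)) = Mul(Add(127, -288), Pow(-28, -1)) = Mul(-161, Rational(-1, 28)) = Rational(23, 4)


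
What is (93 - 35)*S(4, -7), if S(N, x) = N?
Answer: 232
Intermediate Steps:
(93 - 35)*S(4, -7) = (93 - 35)*4 = 58*4 = 232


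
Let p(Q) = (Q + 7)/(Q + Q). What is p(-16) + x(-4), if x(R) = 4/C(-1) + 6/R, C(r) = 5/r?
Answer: -323/160 ≈ -2.0187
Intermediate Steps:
x(R) = -⅘ + 6/R (x(R) = 4/((5/(-1))) + 6/R = 4/((5*(-1))) + 6/R = 4/(-5) + 6/R = 4*(-⅕) + 6/R = -⅘ + 6/R)
p(Q) = (7 + Q)/(2*Q) (p(Q) = (7 + Q)/((2*Q)) = (7 + Q)*(1/(2*Q)) = (7 + Q)/(2*Q))
p(-16) + x(-4) = (½)*(7 - 16)/(-16) + (-⅘ + 6/(-4)) = (½)*(-1/16)*(-9) + (-⅘ + 6*(-¼)) = 9/32 + (-⅘ - 3/2) = 9/32 - 23/10 = -323/160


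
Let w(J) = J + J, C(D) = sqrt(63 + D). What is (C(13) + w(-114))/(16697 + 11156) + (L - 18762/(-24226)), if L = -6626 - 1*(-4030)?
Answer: -875588750615/337383389 + 2*sqrt(19)/27853 ≈ -2595.2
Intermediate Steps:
w(J) = 2*J
L = -2596 (L = -6626 + 4030 = -2596)
(C(13) + w(-114))/(16697 + 11156) + (L - 18762/(-24226)) = (sqrt(63 + 13) + 2*(-114))/(16697 + 11156) + (-2596 - 18762/(-24226)) = (sqrt(76) - 228)/27853 + (-2596 - 18762*(-1/24226)) = (2*sqrt(19) - 228)*(1/27853) + (-2596 + 9381/12113) = (-228 + 2*sqrt(19))*(1/27853) - 31435967/12113 = (-228/27853 + 2*sqrt(19)/27853) - 31435967/12113 = -875588750615/337383389 + 2*sqrt(19)/27853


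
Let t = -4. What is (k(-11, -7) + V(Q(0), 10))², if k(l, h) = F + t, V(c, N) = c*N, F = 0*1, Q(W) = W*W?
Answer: 16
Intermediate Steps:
Q(W) = W²
F = 0
V(c, N) = N*c
k(l, h) = -4 (k(l, h) = 0 - 4 = -4)
(k(-11, -7) + V(Q(0), 10))² = (-4 + 10*0²)² = (-4 + 10*0)² = (-4 + 0)² = (-4)² = 16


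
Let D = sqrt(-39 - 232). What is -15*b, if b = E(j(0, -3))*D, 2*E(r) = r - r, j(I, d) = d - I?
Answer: 0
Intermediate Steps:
E(r) = 0 (E(r) = (r - r)/2 = (1/2)*0 = 0)
D = I*sqrt(271) (D = sqrt(-271) = I*sqrt(271) ≈ 16.462*I)
b = 0 (b = 0*(I*sqrt(271)) = 0)
-15*b = -15*0 = 0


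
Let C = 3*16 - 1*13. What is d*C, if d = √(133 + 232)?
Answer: 35*√365 ≈ 668.67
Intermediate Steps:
C = 35 (C = 48 - 13 = 35)
d = √365 ≈ 19.105
d*C = √365*35 = 35*√365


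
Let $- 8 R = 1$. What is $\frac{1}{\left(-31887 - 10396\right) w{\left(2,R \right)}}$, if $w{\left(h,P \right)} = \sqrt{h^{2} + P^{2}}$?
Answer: $- \frac{8 \sqrt{257}}{10866731} \approx -1.1802 \cdot 10^{-5}$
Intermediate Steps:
$R = - \frac{1}{8}$ ($R = \left(- \frac{1}{8}\right) 1 = - \frac{1}{8} \approx -0.125$)
$w{\left(h,P \right)} = \sqrt{P^{2} + h^{2}}$
$\frac{1}{\left(-31887 - 10396\right) w{\left(2,R \right)}} = \frac{1}{\left(-31887 - 10396\right) \sqrt{\left(- \frac{1}{8}\right)^{2} + 2^{2}}} = \frac{1}{\left(-31887 - 10396\right) \sqrt{\frac{1}{64} + 4}} = \frac{1}{\left(-42283\right) \sqrt{\frac{257}{64}}} = \frac{1}{\left(-42283\right) \frac{\sqrt{257}}{8}} = \frac{1}{\left(- \frac{42283}{8}\right) \sqrt{257}} = - \frac{8 \sqrt{257}}{10866731}$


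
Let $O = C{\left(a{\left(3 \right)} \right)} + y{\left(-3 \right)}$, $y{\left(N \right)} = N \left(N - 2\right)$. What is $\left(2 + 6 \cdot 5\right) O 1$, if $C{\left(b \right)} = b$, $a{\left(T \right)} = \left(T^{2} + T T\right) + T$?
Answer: $1152$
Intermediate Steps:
$a{\left(T \right)} = T + 2 T^{2}$ ($a{\left(T \right)} = \left(T^{2} + T^{2}\right) + T = 2 T^{2} + T = T + 2 T^{2}$)
$y{\left(N \right)} = N \left(-2 + N\right)$
$O = 36$ ($O = 3 \left(1 + 2 \cdot 3\right) - 3 \left(-2 - 3\right) = 3 \left(1 + 6\right) - -15 = 3 \cdot 7 + 15 = 21 + 15 = 36$)
$\left(2 + 6 \cdot 5\right) O 1 = \left(2 + 6 \cdot 5\right) 36 \cdot 1 = \left(2 + 30\right) 36 \cdot 1 = 32 \cdot 36 \cdot 1 = 1152 \cdot 1 = 1152$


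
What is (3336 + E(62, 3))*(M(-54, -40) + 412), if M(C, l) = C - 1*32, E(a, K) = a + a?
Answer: 1127960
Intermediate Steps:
E(a, K) = 2*a
M(C, l) = -32 + C (M(C, l) = C - 32 = -32 + C)
(3336 + E(62, 3))*(M(-54, -40) + 412) = (3336 + 2*62)*((-32 - 54) + 412) = (3336 + 124)*(-86 + 412) = 3460*326 = 1127960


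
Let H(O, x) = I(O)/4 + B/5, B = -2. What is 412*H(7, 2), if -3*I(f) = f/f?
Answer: -2987/15 ≈ -199.13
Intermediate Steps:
I(f) = -1/3 (I(f) = -f/(3*f) = -1/3*1 = -1/3)
H(O, x) = -29/60 (H(O, x) = -1/3/4 - 2/5 = -1/3*1/4 - 2*1/5 = -1/12 - 2/5 = -29/60)
412*H(7, 2) = 412*(-29/60) = -2987/15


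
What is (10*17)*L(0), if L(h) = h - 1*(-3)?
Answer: 510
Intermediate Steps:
L(h) = 3 + h (L(h) = h + 3 = 3 + h)
(10*17)*L(0) = (10*17)*(3 + 0) = 170*3 = 510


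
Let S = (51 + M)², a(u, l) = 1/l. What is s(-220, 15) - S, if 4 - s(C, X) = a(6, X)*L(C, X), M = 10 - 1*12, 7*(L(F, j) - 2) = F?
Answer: -251479/105 ≈ -2395.0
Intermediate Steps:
L(F, j) = 2 + F/7
M = -2 (M = 10 - 12 = -2)
s(C, X) = 4 - (2 + C/7)/X
S = 2401 (S = (51 - 2)² = 49² = 2401)
s(-220, 15) - S = (⅐)*(-14 - 1*(-220) + 28*15)/15 - 1*2401 = (⅐)*(1/15)*(-14 + 220 + 420) - 2401 = (⅐)*(1/15)*626 - 2401 = 626/105 - 2401 = -251479/105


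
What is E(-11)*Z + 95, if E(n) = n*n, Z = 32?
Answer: 3967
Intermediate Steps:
E(n) = n**2
E(-11)*Z + 95 = (-11)**2*32 + 95 = 121*32 + 95 = 3872 + 95 = 3967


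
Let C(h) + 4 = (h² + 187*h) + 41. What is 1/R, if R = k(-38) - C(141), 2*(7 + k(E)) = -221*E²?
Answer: -1/205854 ≈ -4.8578e-6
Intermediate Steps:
C(h) = 37 + h² + 187*h (C(h) = -4 + ((h² + 187*h) + 41) = -4 + (41 + h² + 187*h) = 37 + h² + 187*h)
k(E) = -7 - 221*E²/2 (k(E) = -7 + (-221*E²)/2 = -7 - 221*E²/2)
R = -205854 (R = (-7 - 221/2*(-38)²) - (37 + 141² + 187*141) = (-7 - 221/2*1444) - (37 + 19881 + 26367) = (-7 - 159562) - 1*46285 = -159569 - 46285 = -205854)
1/R = 1/(-205854) = -1/205854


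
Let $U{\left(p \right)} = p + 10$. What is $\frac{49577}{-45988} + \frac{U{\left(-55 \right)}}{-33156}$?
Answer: $- \frac{11400733}{10588737} \approx -1.0767$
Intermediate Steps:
$U{\left(p \right)} = 10 + p$
$\frac{49577}{-45988} + \frac{U{\left(-55 \right)}}{-33156} = \frac{49577}{-45988} + \frac{10 - 55}{-33156} = 49577 \left(- \frac{1}{45988}\right) - - \frac{5}{3684} = - \frac{49577}{45988} + \frac{5}{3684} = - \frac{11400733}{10588737}$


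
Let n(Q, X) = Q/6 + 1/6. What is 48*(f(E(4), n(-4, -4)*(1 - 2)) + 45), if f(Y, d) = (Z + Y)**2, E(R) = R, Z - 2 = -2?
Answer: 2928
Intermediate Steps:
Z = 0 (Z = 2 - 2 = 0)
n(Q, X) = 1/6 + Q/6 (n(Q, X) = Q*(1/6) + 1*(1/6) = Q/6 + 1/6 = 1/6 + Q/6)
f(Y, d) = Y**2 (f(Y, d) = (0 + Y)**2 = Y**2)
48*(f(E(4), n(-4, -4)*(1 - 2)) + 45) = 48*(4**2 + 45) = 48*(16 + 45) = 48*61 = 2928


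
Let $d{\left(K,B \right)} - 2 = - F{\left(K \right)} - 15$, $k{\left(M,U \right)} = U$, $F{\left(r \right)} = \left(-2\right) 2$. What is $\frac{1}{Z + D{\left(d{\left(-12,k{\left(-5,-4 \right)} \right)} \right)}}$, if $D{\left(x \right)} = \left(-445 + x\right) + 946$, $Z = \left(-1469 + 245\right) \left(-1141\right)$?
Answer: $\frac{1}{1397076} \approx 7.1578 \cdot 10^{-7}$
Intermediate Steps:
$F{\left(r \right)} = -4$
$d{\left(K,B \right)} = -9$ ($d{\left(K,B \right)} = 2 - 11 = -9$)
$Z = 1396584$ ($Z = \left(-1224\right) \left(-1141\right) = 1396584$)
$D{\left(x \right)} = 501 + x$
$\frac{1}{Z + D{\left(d{\left(-12,k{\left(-5,-4 \right)} \right)} \right)}} = \frac{1}{1396584 + \left(501 - 9\right)} = \frac{1}{1396584 + 492} = \frac{1}{1397076}$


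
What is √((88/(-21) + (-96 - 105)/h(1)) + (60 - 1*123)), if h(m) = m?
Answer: 16*I*√462/21 ≈ 16.377*I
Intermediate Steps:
√((88/(-21) + (-96 - 105)/h(1)) + (60 - 1*123)) = √((88/(-21) + (-96 - 105)/1) + (60 - 1*123)) = √((88*(-1/21) - 201*1) + (60 - 123)) = √((-88/21 - 201) - 63) = √(-4309/21 - 63) = √(-5632/21) = 16*I*√462/21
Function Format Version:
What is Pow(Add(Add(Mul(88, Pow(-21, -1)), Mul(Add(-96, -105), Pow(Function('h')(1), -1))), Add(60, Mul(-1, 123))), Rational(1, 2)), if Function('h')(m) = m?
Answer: Mul(Rational(16, 21), I, Pow(462, Rational(1, 2))) ≈ Mul(16.377, I)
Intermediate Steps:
Pow(Add(Add(Mul(88, Pow(-21, -1)), Mul(Add(-96, -105), Pow(Function('h')(1), -1))), Add(60, Mul(-1, 123))), Rational(1, 2)) = Pow(Add(Add(Mul(88, Pow(-21, -1)), Mul(Add(-96, -105), Pow(1, -1))), Add(60, Mul(-1, 123))), Rational(1, 2)) = Pow(Add(Add(Mul(88, Rational(-1, 21)), Mul(-201, 1)), Add(60, -123)), Rational(1, 2)) = Pow(Add(Add(Rational(-88, 21), -201), -63), Rational(1, 2)) = Pow(Add(Rational(-4309, 21), -63), Rational(1, 2)) = Pow(Rational(-5632, 21), Rational(1, 2)) = Mul(Rational(16, 21), I, Pow(462, Rational(1, 2)))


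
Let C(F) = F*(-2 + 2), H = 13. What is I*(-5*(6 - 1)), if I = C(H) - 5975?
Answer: 149375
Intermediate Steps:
C(F) = 0 (C(F) = F*0 = 0)
I = -5975 (I = 0 - 5975 = -5975)
I*(-5*(6 - 1)) = -(-29875)*(6 - 1) = -(-29875)*5 = -5975*(-25) = 149375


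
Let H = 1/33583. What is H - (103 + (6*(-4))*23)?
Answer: 15078768/33583 ≈ 449.00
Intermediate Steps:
H = 1/33583 ≈ 2.9777e-5
H - (103 + (6*(-4))*23) = 1/33583 - (103 + (6*(-4))*23) = 1/33583 - (103 - 24*23) = 1/33583 - (103 - 552) = 1/33583 - 1*(-449) = 1/33583 + 449 = 15078768/33583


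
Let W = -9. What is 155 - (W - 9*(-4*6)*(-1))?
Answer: 380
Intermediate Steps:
155 - (W - 9*(-4*6)*(-1)) = 155 - (-9 - 9*(-4*6)*(-1)) = 155 - (-9 - (-216)*(-1)) = 155 - (-9 - 9*24) = 155 - (-9 - 216) = 155 - 1*(-225) = 155 + 225 = 380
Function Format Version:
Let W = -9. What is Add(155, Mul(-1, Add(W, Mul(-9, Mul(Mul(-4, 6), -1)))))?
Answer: 380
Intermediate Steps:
Add(155, Mul(-1, Add(W, Mul(-9, Mul(Mul(-4, 6), -1))))) = Add(155, Mul(-1, Add(-9, Mul(-9, Mul(Mul(-4, 6), -1))))) = Add(155, Mul(-1, Add(-9, Mul(-9, Mul(-24, -1))))) = Add(155, Mul(-1, Add(-9, Mul(-9, 24)))) = Add(155, Mul(-1, Add(-9, -216))) = Add(155, Mul(-1, -225)) = Add(155, 225) = 380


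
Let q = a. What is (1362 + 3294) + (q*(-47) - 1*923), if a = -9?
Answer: 4156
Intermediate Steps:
q = -9
(1362 + 3294) + (q*(-47) - 1*923) = (1362 + 3294) + (-9*(-47) - 1*923) = 4656 + (423 - 923) = 4656 - 500 = 4156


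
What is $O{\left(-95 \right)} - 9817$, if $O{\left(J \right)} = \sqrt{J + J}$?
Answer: $-9817 + i \sqrt{190} \approx -9817.0 + 13.784 i$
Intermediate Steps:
$O{\left(J \right)} = \sqrt{2} \sqrt{J}$ ($O{\left(J \right)} = \sqrt{2 J} = \sqrt{2} \sqrt{J}$)
$O{\left(-95 \right)} - 9817 = \sqrt{2} \sqrt{-95} - 9817 = \sqrt{2} i \sqrt{95} - 9817 = i \sqrt{190} - 9817 = -9817 + i \sqrt{190}$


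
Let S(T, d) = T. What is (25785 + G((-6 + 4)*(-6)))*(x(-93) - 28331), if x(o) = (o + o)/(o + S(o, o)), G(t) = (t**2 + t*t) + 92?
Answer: -741254450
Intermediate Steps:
G(t) = 92 + 2*t**2 (G(t) = (t**2 + t**2) + 92 = 2*t**2 + 92 = 92 + 2*t**2)
x(o) = 1 (x(o) = (o + o)/(o + o) = (2*o)/((2*o)) = (2*o)*(1/(2*o)) = 1)
(25785 + G((-6 + 4)*(-6)))*(x(-93) - 28331) = (25785 + (92 + 2*((-6 + 4)*(-6))**2))*(1 - 28331) = (25785 + (92 + 2*(-2*(-6))**2))*(-28330) = (25785 + (92 + 2*12**2))*(-28330) = (25785 + (92 + 2*144))*(-28330) = (25785 + (92 + 288))*(-28330) = (25785 + 380)*(-28330) = 26165*(-28330) = -741254450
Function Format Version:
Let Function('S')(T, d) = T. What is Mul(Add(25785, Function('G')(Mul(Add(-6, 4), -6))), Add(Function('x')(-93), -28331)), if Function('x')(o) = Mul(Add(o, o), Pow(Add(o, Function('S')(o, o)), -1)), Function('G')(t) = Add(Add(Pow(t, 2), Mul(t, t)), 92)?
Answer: -741254450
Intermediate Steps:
Function('G')(t) = Add(92, Mul(2, Pow(t, 2))) (Function('G')(t) = Add(Add(Pow(t, 2), Pow(t, 2)), 92) = Add(Mul(2, Pow(t, 2)), 92) = Add(92, Mul(2, Pow(t, 2))))
Function('x')(o) = 1 (Function('x')(o) = Mul(Add(o, o), Pow(Add(o, o), -1)) = Mul(Mul(2, o), Pow(Mul(2, o), -1)) = Mul(Mul(2, o), Mul(Rational(1, 2), Pow(o, -1))) = 1)
Mul(Add(25785, Function('G')(Mul(Add(-6, 4), -6))), Add(Function('x')(-93), -28331)) = Mul(Add(25785, Add(92, Mul(2, Pow(Mul(Add(-6, 4), -6), 2)))), Add(1, -28331)) = Mul(Add(25785, Add(92, Mul(2, Pow(Mul(-2, -6), 2)))), -28330) = Mul(Add(25785, Add(92, Mul(2, Pow(12, 2)))), -28330) = Mul(Add(25785, Add(92, Mul(2, 144))), -28330) = Mul(Add(25785, Add(92, 288)), -28330) = Mul(Add(25785, 380), -28330) = Mul(26165, -28330) = -741254450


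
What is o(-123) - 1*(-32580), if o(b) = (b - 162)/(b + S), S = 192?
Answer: 749245/23 ≈ 32576.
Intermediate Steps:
o(b) = (-162 + b)/(192 + b) (o(b) = (b - 162)/(b + 192) = (-162 + b)/(192 + b))
o(-123) - 1*(-32580) = (-162 - 123)/(192 - 123) - 1*(-32580) = -285/69 + 32580 = (1/69)*(-285) + 32580 = -95/23 + 32580 = 749245/23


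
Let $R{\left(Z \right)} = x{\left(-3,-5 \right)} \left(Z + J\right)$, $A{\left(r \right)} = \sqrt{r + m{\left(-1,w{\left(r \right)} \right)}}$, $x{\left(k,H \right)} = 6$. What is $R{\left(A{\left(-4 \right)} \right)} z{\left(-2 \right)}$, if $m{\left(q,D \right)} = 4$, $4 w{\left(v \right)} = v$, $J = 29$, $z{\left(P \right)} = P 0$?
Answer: $0$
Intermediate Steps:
$z{\left(P \right)} = 0$
$w{\left(v \right)} = \frac{v}{4}$
$A{\left(r \right)} = \sqrt{4 + r}$ ($A{\left(r \right)} = \sqrt{r + 4} = \sqrt{4 + r}$)
$R{\left(Z \right)} = 174 + 6 Z$ ($R{\left(Z \right)} = 6 \left(Z + 29\right) = 6 \left(29 + Z\right) = 174 + 6 Z$)
$R{\left(A{\left(-4 \right)} \right)} z{\left(-2 \right)} = \left(174 + 6 \sqrt{4 - 4}\right) 0 = \left(174 + 6 \sqrt{0}\right) 0 = \left(174 + 6 \cdot 0\right) 0 = \left(174 + 0\right) 0 = 174 \cdot 0 = 0$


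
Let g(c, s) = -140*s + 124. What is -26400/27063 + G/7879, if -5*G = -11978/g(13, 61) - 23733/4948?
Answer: -1804392798855817/1849870038634320 ≈ -0.97542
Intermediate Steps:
g(c, s) = 124 - 140*s
G = 17558723/26026480 (G = -(-11978/(124 - 140*61) - 23733/4948)/5 = -(-11978/(124 - 8540) - 23733*1/4948)/5 = -(-11978/(-8416) - 23733/4948)/5 = -(-11978*(-1/8416) - 23733/4948)/5 = -(5989/4208 - 23733/4948)/5 = -⅕*(-17558723/5205296) = 17558723/26026480 ≈ 0.67465)
-26400/27063 + G/7879 = -26400/27063 + (17558723/26026480)/7879 = -26400*1/27063 + (17558723/26026480)*(1/7879) = -8800/9021 + 17558723/205062635920 = -1804392798855817/1849870038634320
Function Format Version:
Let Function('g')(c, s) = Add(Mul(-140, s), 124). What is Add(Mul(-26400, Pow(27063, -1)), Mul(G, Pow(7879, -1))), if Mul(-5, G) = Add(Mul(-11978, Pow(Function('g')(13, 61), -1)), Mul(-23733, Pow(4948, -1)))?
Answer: Rational(-1804392798855817, 1849870038634320) ≈ -0.97542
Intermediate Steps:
Function('g')(c, s) = Add(124, Mul(-140, s))
G = Rational(17558723, 26026480) (G = Mul(Rational(-1, 5), Add(Mul(-11978, Pow(Add(124, Mul(-140, 61)), -1)), Mul(-23733, Pow(4948, -1)))) = Mul(Rational(-1, 5), Add(Mul(-11978, Pow(Add(124, -8540), -1)), Mul(-23733, Rational(1, 4948)))) = Mul(Rational(-1, 5), Add(Mul(-11978, Pow(-8416, -1)), Rational(-23733, 4948))) = Mul(Rational(-1, 5), Add(Mul(-11978, Rational(-1, 8416)), Rational(-23733, 4948))) = Mul(Rational(-1, 5), Add(Rational(5989, 4208), Rational(-23733, 4948))) = Mul(Rational(-1, 5), Rational(-17558723, 5205296)) = Rational(17558723, 26026480) ≈ 0.67465)
Add(Mul(-26400, Pow(27063, -1)), Mul(G, Pow(7879, -1))) = Add(Mul(-26400, Pow(27063, -1)), Mul(Rational(17558723, 26026480), Pow(7879, -1))) = Add(Mul(-26400, Rational(1, 27063)), Mul(Rational(17558723, 26026480), Rational(1, 7879))) = Add(Rational(-8800, 9021), Rational(17558723, 205062635920)) = Rational(-1804392798855817, 1849870038634320)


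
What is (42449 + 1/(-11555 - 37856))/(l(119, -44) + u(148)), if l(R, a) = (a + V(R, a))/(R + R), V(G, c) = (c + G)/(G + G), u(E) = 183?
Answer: 118807818342472/511673387005 ≈ 232.19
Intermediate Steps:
V(G, c) = (G + c)/(2*G) (V(G, c) = (G + c)/((2*G)) = (G + c)*(1/(2*G)) = (G + c)/(2*G))
l(R, a) = (a + (R + a)/(2*R))/(2*R) (l(R, a) = (a + (R + a)/(2*R))/(R + R) = (a + (R + a)/(2*R))/((2*R)) = (a + (R + a)/(2*R))*(1/(2*R)) = (a + (R + a)/(2*R))/(2*R))
(42449 + 1/(-11555 - 37856))/(l(119, -44) + u(148)) = (42449 + 1/(-11555 - 37856))/((¼)*(119 - 44 + 2*119*(-44))/119² + 183) = (42449 + 1/(-49411))/((¼)*(1/14161)*(119 - 44 - 10472) + 183) = (42449 - 1/49411)/((¼)*(1/14161)*(-10397) + 183) = 2097447538/(49411*(-10397/56644 + 183)) = 2097447538/(49411*(10355455/56644)) = (2097447538/49411)*(56644/10355455) = 118807818342472/511673387005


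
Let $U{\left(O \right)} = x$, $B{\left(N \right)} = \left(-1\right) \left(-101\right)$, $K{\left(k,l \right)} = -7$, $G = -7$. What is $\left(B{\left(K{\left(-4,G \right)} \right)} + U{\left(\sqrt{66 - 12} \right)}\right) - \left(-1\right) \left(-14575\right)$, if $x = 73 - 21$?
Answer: $-14422$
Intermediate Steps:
$B{\left(N \right)} = 101$
$x = 52$ ($x = 73 - 21 = 52$)
$U{\left(O \right)} = 52$
$\left(B{\left(K{\left(-4,G \right)} \right)} + U{\left(\sqrt{66 - 12} \right)}\right) - \left(-1\right) \left(-14575\right) = \left(101 + 52\right) - \left(-1\right) \left(-14575\right) = 153 - 14575 = -14422$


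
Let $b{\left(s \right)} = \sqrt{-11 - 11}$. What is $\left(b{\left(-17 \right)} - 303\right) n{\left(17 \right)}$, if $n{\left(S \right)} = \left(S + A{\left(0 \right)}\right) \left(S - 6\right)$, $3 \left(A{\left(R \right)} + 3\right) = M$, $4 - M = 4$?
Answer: $-46662 + 154 i \sqrt{22} \approx -46662.0 + 722.32 i$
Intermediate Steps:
$M = 0$ ($M = 4 - 4 = 0$)
$A{\left(R \right)} = -3$ ($A{\left(R \right)} = -3 + \frac{1}{3} \cdot 0 = -3 + 0 = -3$)
$n{\left(S \right)} = \left(-6 + S\right) \left(-3 + S\right)$ ($n{\left(S \right)} = \left(S - 3\right) \left(S - 6\right) = \left(-3 + S\right) \left(-6 + S\right) = \left(-6 + S\right) \left(-3 + S\right)$)
$b{\left(s \right)} = i \sqrt{22}$ ($b{\left(s \right)} = \sqrt{-22} = i \sqrt{22}$)
$\left(b{\left(-17 \right)} - 303\right) n{\left(17 \right)} = \left(i \sqrt{22} - 303\right) \left(18 + 17^{2} - 153\right) = \left(-303 + i \sqrt{22}\right) \left(18 + 289 - 153\right) = \left(-303 + i \sqrt{22}\right) 154 = -46662 + 154 i \sqrt{22}$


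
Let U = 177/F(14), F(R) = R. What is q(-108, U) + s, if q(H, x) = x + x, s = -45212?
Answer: -316307/7 ≈ -45187.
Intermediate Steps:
U = 177/14 ≈ 12.643
q(H, x) = 2*x
q(-108, U) + s = 2*(177/14) - 45212 = 177/7 - 45212 = -316307/7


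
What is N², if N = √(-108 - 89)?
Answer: -197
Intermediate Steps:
N = I*√197 (N = √(-197) = I*√197 ≈ 14.036*I)
N² = (I*√197)² = -197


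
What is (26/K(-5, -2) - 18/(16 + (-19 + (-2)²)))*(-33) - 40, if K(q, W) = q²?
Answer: 12992/25 ≈ 519.68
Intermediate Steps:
(26/K(-5, -2) - 18/(16 + (-19 + (-2)²)))*(-33) - 40 = (26/((-5)²) - 18/(16 + (-19 + (-2)²)))*(-33) - 40 = (26/25 - 18/(16 + (-19 + 4)))*(-33) - 40 = (26*(1/25) - 18/(16 - 15))*(-33) - 40 = (26/25 - 18/1)*(-33) - 40 = (26/25 - 18*1)*(-33) - 40 = (26/25 - 18)*(-33) - 40 = -424/25*(-33) - 40 = 13992/25 - 40 = 12992/25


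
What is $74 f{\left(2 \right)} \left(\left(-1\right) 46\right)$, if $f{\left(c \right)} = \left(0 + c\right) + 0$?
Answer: $-6808$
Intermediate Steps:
$f{\left(c \right)} = c$ ($f{\left(c \right)} = c + 0 = c$)
$74 f{\left(2 \right)} \left(\left(-1\right) 46\right) = 74 \cdot 2 \left(\left(-1\right) 46\right) = 148 \left(-46\right) = -6808$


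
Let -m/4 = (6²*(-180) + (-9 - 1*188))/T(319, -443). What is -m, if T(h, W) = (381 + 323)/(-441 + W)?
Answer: 134147/4 ≈ 33537.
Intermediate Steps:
T(h, W) = 704/(-441 + W)
m = -134147/4 (m = -4*(6²*(-180) + (-9 - 1*188))/(704/(-441 - 443)) = -4*(36*(-180) + (-9 - 188))/(704/(-884)) = -4*(-6480 - 197)/(704*(-1/884)) = -(-26708)/(-176/221) = -(-26708)*(-221)/176 = -4*134147/16 = -134147/4 ≈ -33537.)
-m = -1*(-134147/4) = 134147/4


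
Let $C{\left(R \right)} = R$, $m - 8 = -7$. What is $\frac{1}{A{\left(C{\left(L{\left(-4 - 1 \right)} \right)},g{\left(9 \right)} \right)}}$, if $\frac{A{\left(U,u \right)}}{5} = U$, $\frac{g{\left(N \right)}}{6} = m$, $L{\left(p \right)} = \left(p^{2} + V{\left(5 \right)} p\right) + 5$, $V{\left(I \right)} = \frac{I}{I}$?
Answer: $\frac{1}{125} \approx 0.008$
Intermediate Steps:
$m = 1$ ($m = 8 - 7 = 1$)
$V{\left(I \right)} = 1$
$L{\left(p \right)} = 5 + p + p^{2}$ ($L{\left(p \right)} = \left(p^{2} + 1 p\right) + 5 = \left(p^{2} + p\right) + 5 = \left(p + p^{2}\right) + 5 = 5 + p + p^{2}$)
$g{\left(N \right)} = 6$ ($g{\left(N \right)} = 6 \cdot 1 = 6$)
$A{\left(U,u \right)} = 5 U$
$\frac{1}{A{\left(C{\left(L{\left(-4 - 1 \right)} \right)},g{\left(9 \right)} \right)}} = \frac{1}{5 \left(5 - 5 + \left(-4 - 1\right)^{2}\right)} = \frac{1}{5 \left(5 - 5 + \left(-5\right)^{2}\right)} = \frac{1}{5 \left(5 - 5 + 25\right)} = \frac{1}{5 \cdot 25} = \frac{1}{125}$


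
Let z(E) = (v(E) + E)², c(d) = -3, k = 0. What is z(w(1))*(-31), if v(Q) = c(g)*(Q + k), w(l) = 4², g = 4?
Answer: -31744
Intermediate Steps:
w(l) = 16
v(Q) = -3*Q (v(Q) = -3*(Q + 0) = -3*Q)
z(E) = 4*E² (z(E) = (-3*E + E)² = (-2*E)² = 4*E²)
z(w(1))*(-31) = (4*16²)*(-31) = (4*256)*(-31) = 1024*(-31) = -31744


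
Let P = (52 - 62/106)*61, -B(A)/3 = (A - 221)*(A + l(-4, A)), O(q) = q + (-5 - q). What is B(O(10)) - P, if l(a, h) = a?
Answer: -489631/53 ≈ -9238.3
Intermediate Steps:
O(q) = -5
B(A) = -3*(-221 + A)*(-4 + A) (B(A) = -3*(A - 221)*(A - 4) = -3*(-221 + A)*(-4 + A))
P = 166225/53 (P = (52 - 62*1/106)*61 = (52 - 31/53)*61 = (2725/53)*61 = 166225/53 ≈ 3136.3)
B(O(10)) - P = (-2652 - 3*(-5)² + 675*(-5)) - 1*166225/53 = (-2652 - 3*25 - 3375) - 166225/53 = (-2652 - 75 - 3375) - 166225/53 = -6102 - 166225/53 = -489631/53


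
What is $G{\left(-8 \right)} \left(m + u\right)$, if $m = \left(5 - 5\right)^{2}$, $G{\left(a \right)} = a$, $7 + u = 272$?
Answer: $-2120$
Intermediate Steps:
$u = 265$ ($u = -7 + 272 = 265$)
$m = 0$ ($m = 0^{2} = 0$)
$G{\left(-8 \right)} \left(m + u\right) = - 8 \left(0 + 265\right) = \left(-8\right) 265 = -2120$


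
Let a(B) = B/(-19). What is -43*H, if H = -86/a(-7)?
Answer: 70262/7 ≈ 10037.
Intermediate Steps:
a(B) = -B/19 (a(B) = B*(-1/19) = -B/19)
H = -1634/7 (H = -86/((-1/19*(-7))) = -86/7/19 = -86*19/7 = -1634/7 ≈ -233.43)
-43*H = -43*(-1634/7) = 70262/7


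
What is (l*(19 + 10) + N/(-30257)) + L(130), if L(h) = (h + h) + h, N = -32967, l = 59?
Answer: 63602924/30257 ≈ 2102.1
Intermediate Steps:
L(h) = 3*h (L(h) = 2*h + h = 3*h)
(l*(19 + 10) + N/(-30257)) + L(130) = (59*(19 + 10) - 32967/(-30257)) + 3*130 = (59*29 - 32967*(-1/30257)) + 390 = (1711 + 32967/30257) + 390 = 51802694/30257 + 390 = 63602924/30257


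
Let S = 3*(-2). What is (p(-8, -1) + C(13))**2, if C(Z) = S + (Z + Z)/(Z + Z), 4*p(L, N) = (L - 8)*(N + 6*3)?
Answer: 5329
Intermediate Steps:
S = -6
p(L, N) = (-8 + L)*(18 + N)/4 (p(L, N) = ((L - 8)*(N + 6*3))/4 = ((-8 + L)*(N + 18))/4 = ((-8 + L)*(18 + N))/4 = (-8 + L)*(18 + N)/4)
C(Z) = -5 (C(Z) = -6 + (Z + Z)/(Z + Z) = -6 + (2*Z)/((2*Z)) = -6 + (2*Z)*(1/(2*Z)) = -6 + 1 = -5)
(p(-8, -1) + C(13))**2 = ((-36 - 2*(-1) + (9/2)*(-8) + (1/4)*(-8)*(-1)) - 5)**2 = ((-36 + 2 - 36 + 2) - 5)**2 = (-68 - 5)**2 = (-73)**2 = 5329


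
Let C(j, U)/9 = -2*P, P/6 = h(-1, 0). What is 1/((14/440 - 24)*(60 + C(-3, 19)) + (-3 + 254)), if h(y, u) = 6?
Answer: 55/788936 ≈ 6.9714e-5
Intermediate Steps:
P = 36 (P = 6*6 = 36)
C(j, U) = -648 (C(j, U) = 9*(-2*36) = 9*(-72) = -648)
1/((14/440 - 24)*(60 + C(-3, 19)) + (-3 + 254)) = 1/((14/440 - 24)*(60 - 648) + (-3 + 254)) = 1/((14*(1/440) - 24)*(-588) + 251) = 1/((7/220 - 24)*(-588) + 251) = 1/(-5273/220*(-588) + 251) = 1/(775131/55 + 251) = 1/(788936/55) = 55/788936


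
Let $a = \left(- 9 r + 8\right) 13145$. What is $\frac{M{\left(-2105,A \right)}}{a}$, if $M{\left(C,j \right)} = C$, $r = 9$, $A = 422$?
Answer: $\frac{421}{191917} \approx 0.0021937$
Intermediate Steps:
$a = -959585$ ($a = \left(\left(-9\right) 9 + 8\right) 13145 = \left(-81 + 8\right) 13145 = \left(-73\right) 13145 = -959585$)
$\frac{M{\left(-2105,A \right)}}{a} = - \frac{2105}{-959585} = \left(-2105\right) \left(- \frac{1}{959585}\right) = \frac{421}{191917}$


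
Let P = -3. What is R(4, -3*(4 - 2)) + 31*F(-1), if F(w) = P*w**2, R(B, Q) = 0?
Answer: -93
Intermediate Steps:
F(w) = -3*w**2
R(4, -3*(4 - 2)) + 31*F(-1) = 0 + 31*(-3*(-1)**2) = 0 + 31*(-3*1) = 0 + 31*(-3) = 0 - 93 = -93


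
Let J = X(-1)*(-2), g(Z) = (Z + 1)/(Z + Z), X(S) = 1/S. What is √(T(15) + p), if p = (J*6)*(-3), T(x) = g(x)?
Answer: 2*I*√1995/15 ≈ 5.9554*I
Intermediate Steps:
g(Z) = (1 + Z)/(2*Z) (g(Z) = (1 + Z)/((2*Z)) = (1 + Z)*(1/(2*Z)) = (1 + Z)/(2*Z))
T(x) = (1 + x)/(2*x)
J = 2 (J = -2/(-1) = -1*(-2) = 2)
p = -36 (p = (2*6)*(-3) = 12*(-3) = -36)
√(T(15) + p) = √((½)*(1 + 15)/15 - 36) = √((½)*(1/15)*16 - 36) = √(8/15 - 36) = √(-532/15) = 2*I*√1995/15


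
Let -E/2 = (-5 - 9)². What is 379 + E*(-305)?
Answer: 119939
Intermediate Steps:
E = -392 (E = -2*(-5 - 9)² = -2*(-14)² = -2*196 = -392)
379 + E*(-305) = 379 - 392*(-305) = 379 + 119560 = 119939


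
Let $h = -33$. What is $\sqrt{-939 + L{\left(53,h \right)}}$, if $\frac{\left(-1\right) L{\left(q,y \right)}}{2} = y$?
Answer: $3 i \sqrt{97} \approx 29.547 i$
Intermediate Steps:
$L{\left(q,y \right)} = - 2 y$
$\sqrt{-939 + L{\left(53,h \right)}} = \sqrt{-939 - -66} = \sqrt{-939 + 66} = \sqrt{-873} = 3 i \sqrt{97}$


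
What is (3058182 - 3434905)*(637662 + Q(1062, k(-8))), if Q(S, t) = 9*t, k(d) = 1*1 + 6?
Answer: -240245675175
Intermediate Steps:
k(d) = 7 (k(d) = 1 + 6 = 7)
(3058182 - 3434905)*(637662 + Q(1062, k(-8))) = (3058182 - 3434905)*(637662 + 9*7) = -376723*(637662 + 63) = -376723*637725 = -240245675175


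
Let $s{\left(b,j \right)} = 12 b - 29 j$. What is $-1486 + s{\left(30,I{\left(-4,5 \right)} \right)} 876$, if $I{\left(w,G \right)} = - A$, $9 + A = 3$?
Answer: $161450$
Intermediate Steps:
$A = -6$ ($A = -9 + 3 = -6$)
$I{\left(w,G \right)} = 6$ ($I{\left(w,G \right)} = \left(-1\right) \left(-6\right) = 6$)
$s{\left(b,j \right)} = - 29 j + 12 b$
$-1486 + s{\left(30,I{\left(-4,5 \right)} \right)} 876 = -1486 + \left(\left(-29\right) 6 + 12 \cdot 30\right) 876 = -1486 + \left(-174 + 360\right) 876 = -1486 + 186 \cdot 876 = -1486 + 162936 = 161450$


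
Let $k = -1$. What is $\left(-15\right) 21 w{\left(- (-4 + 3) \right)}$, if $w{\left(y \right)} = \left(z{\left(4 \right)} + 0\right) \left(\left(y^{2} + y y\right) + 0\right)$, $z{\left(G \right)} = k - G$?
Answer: $3150$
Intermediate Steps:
$z{\left(G \right)} = -1 - G$
$w{\left(y \right)} = - 10 y^{2}$ ($w{\left(y \right)} = \left(\left(-1 - 4\right) + 0\right) \left(\left(y^{2} + y y\right) + 0\right) = \left(\left(-1 - 4\right) + 0\right) \left(\left(y^{2} + y^{2}\right) + 0\right) = \left(-5 + 0\right) \left(2 y^{2} + 0\right) = - 5 \cdot 2 y^{2} = - 10 y^{2}$)
$\left(-15\right) 21 w{\left(- (-4 + 3) \right)} = \left(-15\right) 21 \left(- 10 \left(- (-4 + 3)\right)^{2}\right) = - 315 \left(- 10 \left(\left(-1\right) \left(-1\right)\right)^{2}\right) = - 315 \left(- 10 \cdot 1^{2}\right) = - 315 \left(\left(-10\right) 1\right) = \left(-315\right) \left(-10\right) = 3150$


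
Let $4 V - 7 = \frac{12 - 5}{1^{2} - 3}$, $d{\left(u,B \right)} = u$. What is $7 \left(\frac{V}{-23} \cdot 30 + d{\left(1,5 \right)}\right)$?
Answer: $- \frac{91}{92} \approx -0.98913$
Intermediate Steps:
$V = \frac{7}{8}$ ($V = \frac{7}{4} + \frac{\left(12 - 5\right) \frac{1}{1^{2} - 3}}{4} = \frac{7}{4} + \frac{7 \frac{1}{1 - 3}}{4} = \frac{7}{4} + \frac{7 \frac{1}{-2}}{4} = \frac{7}{4} + \frac{7 \left(- \frac{1}{2}\right)}{4} = \frac{7}{4} + \frac{1}{4} \left(- \frac{7}{2}\right) = \frac{7}{4} - \frac{7}{8} = \frac{7}{8} \approx 0.875$)
$7 \left(\frac{V}{-23} \cdot 30 + d{\left(1,5 \right)}\right) = 7 \left(\frac{7}{8 \left(-23\right)} 30 + 1\right) = 7 \left(\frac{7}{8} \left(- \frac{1}{23}\right) 30 + 1\right) = 7 \left(\left(- \frac{7}{184}\right) 30 + 1\right) = 7 \left(- \frac{105}{92} + 1\right) = 7 \left(- \frac{13}{92}\right) = - \frac{91}{92}$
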